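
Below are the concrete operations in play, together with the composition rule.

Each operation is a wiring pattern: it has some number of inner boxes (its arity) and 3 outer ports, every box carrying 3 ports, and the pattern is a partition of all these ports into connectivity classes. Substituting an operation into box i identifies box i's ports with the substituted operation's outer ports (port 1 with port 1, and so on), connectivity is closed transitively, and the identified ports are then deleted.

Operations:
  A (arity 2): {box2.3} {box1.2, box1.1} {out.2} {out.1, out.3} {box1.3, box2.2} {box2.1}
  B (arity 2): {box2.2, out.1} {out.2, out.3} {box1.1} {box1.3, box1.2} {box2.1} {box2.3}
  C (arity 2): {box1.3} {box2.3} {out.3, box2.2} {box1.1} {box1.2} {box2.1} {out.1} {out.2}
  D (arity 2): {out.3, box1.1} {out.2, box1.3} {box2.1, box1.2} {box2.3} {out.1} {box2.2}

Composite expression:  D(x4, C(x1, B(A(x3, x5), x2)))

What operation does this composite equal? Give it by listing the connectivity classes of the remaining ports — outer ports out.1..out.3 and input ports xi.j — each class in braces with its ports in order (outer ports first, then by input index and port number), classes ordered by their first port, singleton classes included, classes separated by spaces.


{out.1} {out.2, x4.3} {out.3, x4.1} {x1.1} {x1.2} {x1.3} {x2.1} {x2.2} {x2.3} {x3.1, x3.2} {x3.3, x5.2} {x4.2} {x5.1} {x5.3}

After gluing at D, chains via deleted ports link the x-ports.
composing A on (x3, x5), with out.j its own outer ports: {out.1, out.3} {out.2} {x3.1, x3.2} {x3.3, x5.2} {x5.1} {x5.3}
composing B on (x3, x5, x2), with out.j its own outer ports: {out.1, x2.2} {out.2, out.3} {x2.1} {x2.3} {x3.1, x3.2} {x3.3, x5.2} {x5.1} {x5.3}
composing C on (x1, x3, x5, x2), with out.j its own outer ports: {out.1} {out.2} {out.3} {x1.1} {x1.2} {x1.3} {x2.1} {x2.2} {x2.3} {x3.1, x3.2} {x3.3, x5.2} {x5.1} {x5.3}
composing D on (x4, x1, x3, x5, x2), with out.j its own outer ports: {out.1} {out.2, x4.3} {out.3, x4.1} {x1.1} {x1.2} {x1.3} {x2.1} {x2.2} {x2.3} {x3.1, x3.2} {x3.3, x5.2} {x4.2} {x5.1} {x5.3}


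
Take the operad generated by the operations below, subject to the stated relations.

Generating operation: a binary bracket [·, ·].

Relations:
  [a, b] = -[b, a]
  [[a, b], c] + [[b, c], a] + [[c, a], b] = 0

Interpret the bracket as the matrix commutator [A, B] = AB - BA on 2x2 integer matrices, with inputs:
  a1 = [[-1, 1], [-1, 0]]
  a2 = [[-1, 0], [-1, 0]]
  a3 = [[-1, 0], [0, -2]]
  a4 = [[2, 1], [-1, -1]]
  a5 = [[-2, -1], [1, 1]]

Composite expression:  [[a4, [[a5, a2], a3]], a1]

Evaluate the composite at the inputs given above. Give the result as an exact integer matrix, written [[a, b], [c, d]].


[[-15, -3], [-18, 15]]


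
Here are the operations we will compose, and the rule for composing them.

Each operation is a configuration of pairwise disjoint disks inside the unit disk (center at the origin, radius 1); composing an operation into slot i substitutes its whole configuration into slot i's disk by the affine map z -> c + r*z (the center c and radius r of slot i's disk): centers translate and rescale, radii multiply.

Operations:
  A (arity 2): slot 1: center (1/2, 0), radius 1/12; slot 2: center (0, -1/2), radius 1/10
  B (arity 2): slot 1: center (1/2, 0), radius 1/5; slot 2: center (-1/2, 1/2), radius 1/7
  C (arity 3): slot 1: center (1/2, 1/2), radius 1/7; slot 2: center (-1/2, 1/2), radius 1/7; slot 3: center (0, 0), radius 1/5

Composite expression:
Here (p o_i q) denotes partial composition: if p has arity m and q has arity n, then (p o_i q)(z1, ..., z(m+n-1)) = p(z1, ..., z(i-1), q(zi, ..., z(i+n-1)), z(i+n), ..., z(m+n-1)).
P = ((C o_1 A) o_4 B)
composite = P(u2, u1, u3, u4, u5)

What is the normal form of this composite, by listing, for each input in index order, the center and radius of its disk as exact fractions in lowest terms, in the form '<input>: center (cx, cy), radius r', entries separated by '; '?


Follow each u-input down from C: c' goes to c + r*c', radius to r*r'.
tracing u2 down its 2-map path: center (4/7, 1/2), radius 1/84
tracing u1 down its 2-map path: center (1/2, 3/7), radius 1/70
tracing u3 down its 1-map path: center (-1/2, 1/2), radius 1/7
tracing u4 down its 2-map path: center (1/10, 0), radius 1/25
tracing u5 down its 2-map path: center (-1/10, 1/10), radius 1/35

u1: center (1/2, 3/7), radius 1/70; u2: center (4/7, 1/2), radius 1/84; u3: center (-1/2, 1/2), radius 1/7; u4: center (1/10, 0), radius 1/25; u5: center (-1/10, 1/10), radius 1/35


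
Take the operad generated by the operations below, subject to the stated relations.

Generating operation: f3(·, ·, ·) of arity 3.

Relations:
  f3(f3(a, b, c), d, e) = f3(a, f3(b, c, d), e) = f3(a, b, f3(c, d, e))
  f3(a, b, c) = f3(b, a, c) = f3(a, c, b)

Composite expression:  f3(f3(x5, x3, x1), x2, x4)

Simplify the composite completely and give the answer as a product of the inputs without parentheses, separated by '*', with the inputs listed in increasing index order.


With f3 associative and commutative, the x-input set is all that matters.
f3(x5, x3, x1) reduces to x5 * x3 * x1
f3(f3(x5, x3, x1), x2, x4) reduces to x5 * x3 * x1 * x2 * x4
commutativity sorts the factors: x1 * x2 * x3 * x4 * x5

x1 * x2 * x3 * x4 * x5


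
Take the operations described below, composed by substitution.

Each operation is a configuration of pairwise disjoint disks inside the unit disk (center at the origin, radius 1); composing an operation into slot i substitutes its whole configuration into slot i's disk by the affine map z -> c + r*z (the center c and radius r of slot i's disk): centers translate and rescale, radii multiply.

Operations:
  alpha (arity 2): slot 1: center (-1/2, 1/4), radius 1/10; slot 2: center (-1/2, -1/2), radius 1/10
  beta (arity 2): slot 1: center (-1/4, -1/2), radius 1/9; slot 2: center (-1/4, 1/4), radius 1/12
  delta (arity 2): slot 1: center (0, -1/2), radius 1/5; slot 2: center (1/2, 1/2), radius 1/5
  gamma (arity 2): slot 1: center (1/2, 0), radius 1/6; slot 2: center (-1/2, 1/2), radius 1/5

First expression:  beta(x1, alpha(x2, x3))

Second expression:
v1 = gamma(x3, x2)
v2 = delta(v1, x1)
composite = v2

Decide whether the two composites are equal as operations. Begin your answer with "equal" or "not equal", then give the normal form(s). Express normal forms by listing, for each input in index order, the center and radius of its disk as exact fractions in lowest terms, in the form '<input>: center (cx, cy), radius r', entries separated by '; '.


The first expression reduces to x1: center (-1/4, -1/2), radius 1/9; x2: center (-7/24, 13/48), radius 1/120; x3: center (-7/24, 5/24), radius 1/120
The second expression reduces to x1: center (1/2, 1/2), radius 1/5; x2: center (-1/10, -2/5), radius 1/25; x3: center (1/10, -1/2), radius 1/30
No match — not equal.

not equal; first: x1: center (-1/4, -1/2), radius 1/9; x2: center (-7/24, 13/48), radius 1/120; x3: center (-7/24, 5/24), radius 1/120; second: x1: center (1/2, 1/2), radius 1/5; x2: center (-1/10, -2/5), radius 1/25; x3: center (1/10, -1/2), radius 1/30


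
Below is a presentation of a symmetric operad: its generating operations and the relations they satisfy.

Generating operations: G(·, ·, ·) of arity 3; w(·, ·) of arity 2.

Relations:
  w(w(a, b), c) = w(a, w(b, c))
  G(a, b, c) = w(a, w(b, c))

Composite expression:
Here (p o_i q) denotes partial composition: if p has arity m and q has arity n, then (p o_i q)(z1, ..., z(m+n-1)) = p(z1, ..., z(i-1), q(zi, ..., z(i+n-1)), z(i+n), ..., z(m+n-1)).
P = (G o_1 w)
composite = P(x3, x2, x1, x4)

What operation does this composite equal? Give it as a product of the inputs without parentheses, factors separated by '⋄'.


The G-tree's shape is irrelevant; the x-reading-order decides.
w(x3, x2) linearizes to x3 ⋄ x2
G(w(x3, x2), x1, x4) linearizes to x3 ⋄ x2 ⋄ x1 ⋄ x4

x3 ⋄ x2 ⋄ x1 ⋄ x4


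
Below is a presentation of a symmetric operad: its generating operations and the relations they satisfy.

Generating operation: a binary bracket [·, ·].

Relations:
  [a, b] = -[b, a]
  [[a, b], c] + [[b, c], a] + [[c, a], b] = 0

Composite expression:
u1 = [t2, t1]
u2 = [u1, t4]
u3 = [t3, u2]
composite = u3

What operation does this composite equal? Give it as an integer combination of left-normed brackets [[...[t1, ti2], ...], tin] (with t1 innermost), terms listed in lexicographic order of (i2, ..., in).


[[[t1, t2], t4], t3]

A multilinear Lie element is pinned by t1-initial words (t1 innermost).
Composite bracket: [t3, [[t2, t1], t4]]
Expanding via [a, b] = ab - ba: 8 signed words (2^3 = 8).
Collect the words opening with t1:
  t1t2t4t3 (sign +1) contributes +[[[t1, t2], t4], t3]


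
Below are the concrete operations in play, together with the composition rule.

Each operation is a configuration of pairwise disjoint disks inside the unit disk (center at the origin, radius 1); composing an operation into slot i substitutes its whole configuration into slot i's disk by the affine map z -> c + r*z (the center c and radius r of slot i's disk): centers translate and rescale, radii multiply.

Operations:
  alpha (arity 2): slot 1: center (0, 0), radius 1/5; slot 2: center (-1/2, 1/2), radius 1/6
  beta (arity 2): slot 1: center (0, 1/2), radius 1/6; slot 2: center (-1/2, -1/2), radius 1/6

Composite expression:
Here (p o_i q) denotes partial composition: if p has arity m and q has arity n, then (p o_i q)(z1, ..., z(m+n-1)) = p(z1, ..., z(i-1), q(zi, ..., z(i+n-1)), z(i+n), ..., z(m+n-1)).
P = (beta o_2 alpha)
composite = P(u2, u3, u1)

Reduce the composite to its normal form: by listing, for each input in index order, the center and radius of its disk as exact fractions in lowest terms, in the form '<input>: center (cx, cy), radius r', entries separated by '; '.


u1: center (-7/12, -5/12), radius 1/36; u2: center (0, 1/2), radius 1/6; u3: center (-1/2, -1/2), radius 1/30

Each u-disk chains the slot maps above it in beta; radii multiply.
input u2: applying the 1 nested substitution gives center (0, 1/2), radius 1/6
input u3: applying the 2 nested substitutions gives center (-1/2, -1/2), radius 1/30
input u1: applying the 2 nested substitutions gives center (-7/12, -5/12), radius 1/36


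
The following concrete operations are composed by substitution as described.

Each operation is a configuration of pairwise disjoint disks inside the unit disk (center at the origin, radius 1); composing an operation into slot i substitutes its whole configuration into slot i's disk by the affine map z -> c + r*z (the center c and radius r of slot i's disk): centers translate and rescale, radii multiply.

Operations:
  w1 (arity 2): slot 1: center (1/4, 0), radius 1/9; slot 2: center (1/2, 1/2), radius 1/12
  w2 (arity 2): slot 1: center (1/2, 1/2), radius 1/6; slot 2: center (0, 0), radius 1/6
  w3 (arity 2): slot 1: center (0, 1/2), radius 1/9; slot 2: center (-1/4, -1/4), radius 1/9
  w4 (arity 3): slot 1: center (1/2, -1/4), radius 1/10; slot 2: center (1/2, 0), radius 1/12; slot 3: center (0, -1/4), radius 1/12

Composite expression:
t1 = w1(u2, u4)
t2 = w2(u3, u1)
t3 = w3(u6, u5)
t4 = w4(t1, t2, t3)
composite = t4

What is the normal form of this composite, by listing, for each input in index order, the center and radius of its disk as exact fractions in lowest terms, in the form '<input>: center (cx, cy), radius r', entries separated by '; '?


Nesting under w4 composes maps z -> c + r*z down each u-path.
input u2: composing its 2 substitution steps yields center (21/40, -1/4), radius 1/90
input u4: composing its 2 substitution steps yields center (11/20, -1/5), radius 1/120
input u3: composing its 2 substitution steps yields center (13/24, 1/24), radius 1/72
input u1: composing its 2 substitution steps yields center (1/2, 0), radius 1/72
input u6: composing its 2 substitution steps yields center (0, -5/24), radius 1/108
input u5: composing its 2 substitution steps yields center (-1/48, -13/48), radius 1/108

u1: center (1/2, 0), radius 1/72; u2: center (21/40, -1/4), radius 1/90; u3: center (13/24, 1/24), radius 1/72; u4: center (11/20, -1/5), radius 1/120; u5: center (-1/48, -13/48), radius 1/108; u6: center (0, -5/24), radius 1/108


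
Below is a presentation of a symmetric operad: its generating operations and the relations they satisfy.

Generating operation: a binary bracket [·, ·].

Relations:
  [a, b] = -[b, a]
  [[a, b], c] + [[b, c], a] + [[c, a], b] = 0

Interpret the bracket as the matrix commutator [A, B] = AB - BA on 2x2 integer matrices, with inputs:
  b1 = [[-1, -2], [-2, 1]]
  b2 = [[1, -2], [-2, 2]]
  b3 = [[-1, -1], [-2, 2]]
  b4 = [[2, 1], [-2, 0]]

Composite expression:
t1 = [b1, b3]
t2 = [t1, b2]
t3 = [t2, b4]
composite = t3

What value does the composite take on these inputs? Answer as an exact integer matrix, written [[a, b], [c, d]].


[[18, 48], [60, -18]]

[b1, b3] = [[2, -4], [2, -2]]
[[b1, b3], b2] = [[12, -12], [6, -12]]
[[[b1, b3], b2], b4] = [[18, 48], [60, -18]]


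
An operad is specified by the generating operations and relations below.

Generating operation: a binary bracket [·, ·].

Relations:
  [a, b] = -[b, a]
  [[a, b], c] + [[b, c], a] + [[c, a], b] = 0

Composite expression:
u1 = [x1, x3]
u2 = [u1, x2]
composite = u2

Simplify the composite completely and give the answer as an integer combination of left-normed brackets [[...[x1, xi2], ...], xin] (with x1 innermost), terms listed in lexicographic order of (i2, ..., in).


[[x1, x3], x2]


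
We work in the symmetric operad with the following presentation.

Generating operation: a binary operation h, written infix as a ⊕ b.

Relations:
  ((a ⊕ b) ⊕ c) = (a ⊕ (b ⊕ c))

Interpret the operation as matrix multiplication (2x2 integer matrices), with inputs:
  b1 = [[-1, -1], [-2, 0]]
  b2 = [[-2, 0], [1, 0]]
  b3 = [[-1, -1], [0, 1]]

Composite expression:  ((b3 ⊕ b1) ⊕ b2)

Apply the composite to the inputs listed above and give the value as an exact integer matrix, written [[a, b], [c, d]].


(b3 ⊕ b1) = [[3, 1], [-2, 0]]
((b3 ⊕ b1) ⊕ b2) = [[-5, 0], [4, 0]]

[[-5, 0], [4, 0]]


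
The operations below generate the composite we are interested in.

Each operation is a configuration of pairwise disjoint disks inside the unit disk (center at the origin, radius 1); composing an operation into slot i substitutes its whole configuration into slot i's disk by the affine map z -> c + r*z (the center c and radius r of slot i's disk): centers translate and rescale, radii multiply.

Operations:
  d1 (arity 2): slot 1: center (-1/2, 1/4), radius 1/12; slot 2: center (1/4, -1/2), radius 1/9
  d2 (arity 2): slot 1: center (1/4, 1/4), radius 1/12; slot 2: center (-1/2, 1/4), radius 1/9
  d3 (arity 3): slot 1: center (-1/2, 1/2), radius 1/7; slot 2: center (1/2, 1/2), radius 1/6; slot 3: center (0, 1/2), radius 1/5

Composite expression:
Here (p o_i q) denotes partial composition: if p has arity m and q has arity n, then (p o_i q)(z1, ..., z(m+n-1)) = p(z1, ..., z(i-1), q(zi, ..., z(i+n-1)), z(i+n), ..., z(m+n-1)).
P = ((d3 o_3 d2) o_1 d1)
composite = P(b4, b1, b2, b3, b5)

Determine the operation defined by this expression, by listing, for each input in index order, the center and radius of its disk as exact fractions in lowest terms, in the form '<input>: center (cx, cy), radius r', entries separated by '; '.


b1: center (-13/28, 3/7), radius 1/63; b2: center (1/2, 1/2), radius 1/6; b3: center (1/20, 11/20), radius 1/60; b4: center (-4/7, 15/28), radius 1/84; b5: center (-1/10, 11/20), radius 1/45

Affine substitution under d3: radii multiply and b-centers shift.
tracing b4 down its 2-map path: center (-4/7, 15/28), radius 1/84
tracing b1 down its 2-map path: center (-13/28, 3/7), radius 1/63
tracing b2 down its 1-map path: center (1/2, 1/2), radius 1/6
tracing b3 down its 2-map path: center (1/20, 11/20), radius 1/60
tracing b5 down its 2-map path: center (-1/10, 11/20), radius 1/45


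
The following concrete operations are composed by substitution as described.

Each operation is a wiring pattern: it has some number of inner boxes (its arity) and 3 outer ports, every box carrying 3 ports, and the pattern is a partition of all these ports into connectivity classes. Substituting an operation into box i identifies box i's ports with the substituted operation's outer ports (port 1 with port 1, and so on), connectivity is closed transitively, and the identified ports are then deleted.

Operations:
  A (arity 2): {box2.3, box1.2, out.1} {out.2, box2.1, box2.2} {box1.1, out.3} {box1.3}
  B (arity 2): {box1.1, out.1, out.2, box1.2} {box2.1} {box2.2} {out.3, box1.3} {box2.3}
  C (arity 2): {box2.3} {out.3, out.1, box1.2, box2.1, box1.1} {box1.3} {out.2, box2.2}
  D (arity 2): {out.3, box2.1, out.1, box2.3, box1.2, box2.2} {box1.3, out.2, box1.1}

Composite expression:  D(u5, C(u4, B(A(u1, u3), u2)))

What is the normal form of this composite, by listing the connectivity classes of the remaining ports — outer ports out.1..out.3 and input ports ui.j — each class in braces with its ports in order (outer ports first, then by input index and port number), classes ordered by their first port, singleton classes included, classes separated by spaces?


Treat the ports identified at D as solder joints: merge, then drop.
the subtree at A composes to {out.1, u1.2, u3.3} {out.2, u3.1, u3.2} {out.3, u1.1} {u1.3} on (u1, u3); out.j = own outer ports
the subtree at B composes to {out.1, out.2, u1.2, u3.1, u3.2, u3.3} {out.3, u1.1} {u1.3} {u2.1} {u2.2} {u2.3} on (u1, u3, u2); out.j = own outer ports
the subtree at C composes to {out.1, out.2, out.3, u1.2, u3.1, u3.2, u3.3, u4.1, u4.2} {u1.1} {u1.3} {u2.1} {u2.2} {u2.3} {u4.3} on (u4, u1, u3, u2); out.j = own outer ports
the subtree at D composes to {out.1, out.3, u1.2, u3.1, u3.2, u3.3, u4.1, u4.2, u5.2} {out.2, u5.1, u5.3} {u1.1} {u1.3} {u2.1} {u2.2} {u2.3} {u4.3} on (u5, u4, u1, u3, u2); out.j = own outer ports

{out.1, out.3, u1.2, u3.1, u3.2, u3.3, u4.1, u4.2, u5.2} {out.2, u5.1, u5.3} {u1.1} {u1.3} {u2.1} {u2.2} {u2.3} {u4.3}


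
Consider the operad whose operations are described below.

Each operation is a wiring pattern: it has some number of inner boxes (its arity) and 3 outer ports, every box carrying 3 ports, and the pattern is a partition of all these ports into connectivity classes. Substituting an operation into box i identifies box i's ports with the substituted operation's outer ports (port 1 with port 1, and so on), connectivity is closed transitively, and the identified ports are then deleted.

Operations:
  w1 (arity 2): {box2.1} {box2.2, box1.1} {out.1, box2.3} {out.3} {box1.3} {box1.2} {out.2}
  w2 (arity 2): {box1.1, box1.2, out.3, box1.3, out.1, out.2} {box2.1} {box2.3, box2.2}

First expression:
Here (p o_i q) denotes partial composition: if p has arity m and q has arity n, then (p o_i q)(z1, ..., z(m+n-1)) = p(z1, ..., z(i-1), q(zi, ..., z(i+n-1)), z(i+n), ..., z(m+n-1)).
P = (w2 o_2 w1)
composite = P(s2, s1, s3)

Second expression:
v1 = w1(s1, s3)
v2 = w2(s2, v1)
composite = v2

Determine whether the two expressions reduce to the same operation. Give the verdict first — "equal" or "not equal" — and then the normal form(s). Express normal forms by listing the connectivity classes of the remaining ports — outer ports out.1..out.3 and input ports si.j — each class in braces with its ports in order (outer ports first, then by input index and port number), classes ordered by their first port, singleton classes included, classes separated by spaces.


The first expression reduces to {out.1, out.2, out.3, s2.1, s2.2, s2.3} {s1.1, s3.2} {s1.2} {s1.3} {s3.1} {s3.3}
The second expression reduces to {out.1, out.2, out.3, s2.1, s2.2, s2.3} {s1.1, s3.2} {s1.2} {s1.3} {s3.1} {s3.3}
Both agree, so they are equal.

equal: each reduces to {out.1, out.2, out.3, s2.1, s2.2, s2.3} {s1.1, s3.2} {s1.2} {s1.3} {s3.1} {s3.3}


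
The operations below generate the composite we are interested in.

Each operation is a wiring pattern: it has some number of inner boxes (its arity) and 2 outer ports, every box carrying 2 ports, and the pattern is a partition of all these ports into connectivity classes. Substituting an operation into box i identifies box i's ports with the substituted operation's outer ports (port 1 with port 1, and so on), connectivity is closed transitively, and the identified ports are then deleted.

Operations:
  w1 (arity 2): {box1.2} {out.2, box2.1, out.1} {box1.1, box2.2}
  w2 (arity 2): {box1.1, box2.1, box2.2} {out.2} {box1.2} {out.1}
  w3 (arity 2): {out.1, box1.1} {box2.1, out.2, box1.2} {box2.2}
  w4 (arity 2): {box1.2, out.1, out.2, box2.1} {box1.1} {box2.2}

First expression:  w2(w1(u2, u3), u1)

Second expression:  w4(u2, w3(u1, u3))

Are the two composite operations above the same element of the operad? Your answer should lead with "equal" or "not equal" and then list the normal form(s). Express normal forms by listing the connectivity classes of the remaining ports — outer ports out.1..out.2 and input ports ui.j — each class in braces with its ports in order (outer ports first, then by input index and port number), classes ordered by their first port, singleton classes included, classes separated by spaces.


The first expression, normalized: {out.1} {out.2} {u1.1, u1.2, u3.1} {u2.1, u3.2} {u2.2}
The second expression, normalized: {out.1, out.2, u1.1, u2.2} {u1.2, u3.1} {u2.1} {u3.2}
Different reductions; not equal.

not equal: they reduce to {out.1} {out.2} {u1.1, u1.2, u3.1} {u2.1, u3.2} {u2.2} and {out.1, out.2, u1.1, u2.2} {u1.2, u3.1} {u2.1} {u3.2}


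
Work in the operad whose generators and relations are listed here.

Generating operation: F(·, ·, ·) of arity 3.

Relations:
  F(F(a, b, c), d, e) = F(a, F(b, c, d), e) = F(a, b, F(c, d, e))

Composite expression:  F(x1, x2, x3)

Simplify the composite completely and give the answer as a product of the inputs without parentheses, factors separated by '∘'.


Associativity of F dissolves the nesting; only the x-input order survives.
F(x1, x2, x3) spells out as x1 ∘ x2 ∘ x3

x1 ∘ x2 ∘ x3


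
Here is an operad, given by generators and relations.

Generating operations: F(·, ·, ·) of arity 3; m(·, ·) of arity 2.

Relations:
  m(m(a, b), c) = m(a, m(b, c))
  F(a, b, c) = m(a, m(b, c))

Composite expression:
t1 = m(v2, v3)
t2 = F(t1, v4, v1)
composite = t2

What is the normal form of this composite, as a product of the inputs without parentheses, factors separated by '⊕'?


v2 ⊕ v3 ⊕ v4 ⊕ v1

Under associativity of F, the answer is the v's in reading order.
m(v2, v3) spells out as v2 ⊕ v3
F(m(v2, v3), v4, v1) spells out as v2 ⊕ v3 ⊕ v4 ⊕ v1


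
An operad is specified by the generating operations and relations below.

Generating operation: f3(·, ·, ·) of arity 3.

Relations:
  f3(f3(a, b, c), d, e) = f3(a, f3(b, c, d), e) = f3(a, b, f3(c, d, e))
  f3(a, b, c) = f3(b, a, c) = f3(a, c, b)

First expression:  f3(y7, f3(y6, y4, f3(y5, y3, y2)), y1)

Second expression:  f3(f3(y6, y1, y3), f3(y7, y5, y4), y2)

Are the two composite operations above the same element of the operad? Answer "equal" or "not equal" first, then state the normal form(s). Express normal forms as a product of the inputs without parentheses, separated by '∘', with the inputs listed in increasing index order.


equal; the common form is y1 ∘ y2 ∘ y3 ∘ y4 ∘ y5 ∘ y6 ∘ y7

The first expression, normalized: y1 ∘ y2 ∘ y3 ∘ y4 ∘ y5 ∘ y6 ∘ y7
The second expression, normalized: y1 ∘ y2 ∘ y3 ∘ y4 ∘ y5 ∘ y6 ∘ y7
The forms coincide; equal.


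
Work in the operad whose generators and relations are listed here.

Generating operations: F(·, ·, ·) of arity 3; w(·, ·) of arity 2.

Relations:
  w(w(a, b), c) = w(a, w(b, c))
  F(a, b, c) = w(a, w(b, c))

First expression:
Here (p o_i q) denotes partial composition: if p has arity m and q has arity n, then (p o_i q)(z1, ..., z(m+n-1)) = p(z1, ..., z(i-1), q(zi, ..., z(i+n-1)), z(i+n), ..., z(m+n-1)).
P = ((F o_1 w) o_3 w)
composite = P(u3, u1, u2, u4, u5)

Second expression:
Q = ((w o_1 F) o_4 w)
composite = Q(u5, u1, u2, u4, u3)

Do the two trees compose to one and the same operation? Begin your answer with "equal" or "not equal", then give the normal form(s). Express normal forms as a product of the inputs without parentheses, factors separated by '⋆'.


not equal; first: u3 ⋆ u1 ⋆ u2 ⋆ u4 ⋆ u5; second: u5 ⋆ u1 ⋆ u2 ⋆ u4 ⋆ u3


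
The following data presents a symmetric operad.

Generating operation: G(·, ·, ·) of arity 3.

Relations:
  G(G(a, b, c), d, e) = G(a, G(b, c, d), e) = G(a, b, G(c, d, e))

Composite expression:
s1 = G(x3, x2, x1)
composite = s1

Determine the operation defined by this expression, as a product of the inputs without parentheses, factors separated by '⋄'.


x3 ⋄ x2 ⋄ x1


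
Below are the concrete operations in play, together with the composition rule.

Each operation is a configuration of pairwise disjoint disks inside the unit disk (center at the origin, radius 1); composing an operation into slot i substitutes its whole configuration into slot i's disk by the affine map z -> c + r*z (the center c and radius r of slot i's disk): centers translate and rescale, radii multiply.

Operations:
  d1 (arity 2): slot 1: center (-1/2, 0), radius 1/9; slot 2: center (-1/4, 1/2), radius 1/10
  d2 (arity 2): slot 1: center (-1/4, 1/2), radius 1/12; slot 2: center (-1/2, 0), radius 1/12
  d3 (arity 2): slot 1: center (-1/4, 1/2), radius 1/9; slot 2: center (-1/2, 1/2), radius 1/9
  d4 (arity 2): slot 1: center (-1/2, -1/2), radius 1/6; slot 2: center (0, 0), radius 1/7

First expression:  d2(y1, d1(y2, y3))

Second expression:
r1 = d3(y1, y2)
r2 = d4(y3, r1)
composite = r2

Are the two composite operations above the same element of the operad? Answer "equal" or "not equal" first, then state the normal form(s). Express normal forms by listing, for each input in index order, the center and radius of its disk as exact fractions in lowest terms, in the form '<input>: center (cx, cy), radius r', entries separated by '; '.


not equal; first: y1: center (-1/4, 1/2), radius 1/12; y2: center (-13/24, 0), radius 1/108; y3: center (-25/48, 1/24), radius 1/120; second: y1: center (-1/28, 1/14), radius 1/63; y2: center (-1/14, 1/14), radius 1/63; y3: center (-1/2, -1/2), radius 1/6

In normal form, the first expression is y1: center (-1/4, 1/2), radius 1/12; y2: center (-13/24, 0), radius 1/108; y3: center (-25/48, 1/24), radius 1/120
In normal form, the second expression is y1: center (-1/28, 1/14), radius 1/63; y2: center (-1/14, 1/14), radius 1/63; y3: center (-1/2, -1/2), radius 1/6
They disagree, so not equal.


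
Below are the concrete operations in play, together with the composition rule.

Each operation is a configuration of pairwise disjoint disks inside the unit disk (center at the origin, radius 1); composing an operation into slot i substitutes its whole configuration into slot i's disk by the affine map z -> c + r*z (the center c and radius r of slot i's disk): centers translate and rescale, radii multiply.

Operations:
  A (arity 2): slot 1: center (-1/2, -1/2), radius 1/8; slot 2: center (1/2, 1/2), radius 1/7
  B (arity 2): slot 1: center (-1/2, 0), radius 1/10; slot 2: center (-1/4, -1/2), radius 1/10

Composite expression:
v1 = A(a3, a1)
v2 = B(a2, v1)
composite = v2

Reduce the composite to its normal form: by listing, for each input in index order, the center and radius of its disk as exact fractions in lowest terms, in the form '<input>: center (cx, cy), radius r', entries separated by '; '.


Follow each a-input down from B: c' goes to c + r*c', radius to r*r'.
input a2: composing its 1 substitution step yields center (-1/2, 0), radius 1/10
input a3: composing its 2 substitution steps yields center (-3/10, -11/20), radius 1/80
input a1: composing its 2 substitution steps yields center (-1/5, -9/20), radius 1/70

a1: center (-1/5, -9/20), radius 1/70; a2: center (-1/2, 0), radius 1/10; a3: center (-3/10, -11/20), radius 1/80


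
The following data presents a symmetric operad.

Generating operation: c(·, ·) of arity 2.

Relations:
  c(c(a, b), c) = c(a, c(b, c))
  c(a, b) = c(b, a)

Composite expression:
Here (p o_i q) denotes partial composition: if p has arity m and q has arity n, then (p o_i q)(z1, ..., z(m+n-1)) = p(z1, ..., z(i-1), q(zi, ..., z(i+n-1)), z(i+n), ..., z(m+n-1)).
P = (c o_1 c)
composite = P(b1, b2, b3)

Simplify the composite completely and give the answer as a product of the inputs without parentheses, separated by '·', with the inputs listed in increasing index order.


b1 · b2 · b3


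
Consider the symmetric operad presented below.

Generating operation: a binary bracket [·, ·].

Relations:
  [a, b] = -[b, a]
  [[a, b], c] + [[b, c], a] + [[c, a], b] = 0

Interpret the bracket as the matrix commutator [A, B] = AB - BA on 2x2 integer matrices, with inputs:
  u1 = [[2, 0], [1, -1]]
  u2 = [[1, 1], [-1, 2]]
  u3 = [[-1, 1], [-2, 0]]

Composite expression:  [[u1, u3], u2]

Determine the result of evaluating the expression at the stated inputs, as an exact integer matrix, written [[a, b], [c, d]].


[[-8, 1], [-7, 8]]

[u1, u3] = [[-1, 3], [5, 1]]
[[u1, u3], u2] = [[-8, 1], [-7, 8]]


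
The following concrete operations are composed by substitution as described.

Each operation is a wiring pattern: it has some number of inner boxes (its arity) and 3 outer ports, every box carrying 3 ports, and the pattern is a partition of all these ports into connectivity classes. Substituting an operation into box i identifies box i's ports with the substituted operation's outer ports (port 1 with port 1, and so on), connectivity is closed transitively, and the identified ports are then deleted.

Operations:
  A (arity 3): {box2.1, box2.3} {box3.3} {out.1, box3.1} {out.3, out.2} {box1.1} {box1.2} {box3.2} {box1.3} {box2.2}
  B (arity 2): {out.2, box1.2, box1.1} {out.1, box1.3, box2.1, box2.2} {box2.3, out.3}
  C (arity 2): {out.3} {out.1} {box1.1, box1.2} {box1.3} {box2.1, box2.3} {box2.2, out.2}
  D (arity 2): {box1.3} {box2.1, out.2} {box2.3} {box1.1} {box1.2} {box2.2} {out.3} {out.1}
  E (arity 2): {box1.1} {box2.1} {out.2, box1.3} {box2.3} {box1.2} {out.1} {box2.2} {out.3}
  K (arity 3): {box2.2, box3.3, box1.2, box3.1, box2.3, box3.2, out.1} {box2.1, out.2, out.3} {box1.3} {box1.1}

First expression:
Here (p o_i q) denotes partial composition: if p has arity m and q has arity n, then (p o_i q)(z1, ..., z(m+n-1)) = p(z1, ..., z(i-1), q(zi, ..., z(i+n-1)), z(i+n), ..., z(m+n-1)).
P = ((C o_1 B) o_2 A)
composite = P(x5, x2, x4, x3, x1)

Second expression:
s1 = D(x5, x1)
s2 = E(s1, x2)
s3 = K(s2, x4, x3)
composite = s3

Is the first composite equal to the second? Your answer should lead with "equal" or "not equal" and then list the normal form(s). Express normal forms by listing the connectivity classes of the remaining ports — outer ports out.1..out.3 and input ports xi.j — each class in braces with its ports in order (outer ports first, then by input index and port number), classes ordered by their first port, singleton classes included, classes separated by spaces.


In normal form, the first expression is {out.1} {out.2, x1.2} {out.3} {x1.1, x1.3} {x2.1} {x2.2} {x2.3} {x3.1, x5.1, x5.2, x5.3} {x3.2} {x3.3} {x4.1, x4.3} {x4.2}
In normal form, the second expression is {out.1, x3.1, x3.2, x3.3, x4.2, x4.3} {out.2, out.3, x4.1} {x1.1} {x1.2} {x1.3} {x2.1} {x2.2} {x2.3} {x5.1} {x5.2} {x5.3}
Different reductions; not equal.

not equal; the first gives {out.1} {out.2, x1.2} {out.3} {x1.1, x1.3} {x2.1} {x2.2} {x2.3} {x3.1, x5.1, x5.2, x5.3} {x3.2} {x3.3} {x4.1, x4.3} {x4.2} and the second {out.1, x3.1, x3.2, x3.3, x4.2, x4.3} {out.2, out.3, x4.1} {x1.1} {x1.2} {x1.3} {x2.1} {x2.2} {x2.3} {x5.1} {x5.2} {x5.3}


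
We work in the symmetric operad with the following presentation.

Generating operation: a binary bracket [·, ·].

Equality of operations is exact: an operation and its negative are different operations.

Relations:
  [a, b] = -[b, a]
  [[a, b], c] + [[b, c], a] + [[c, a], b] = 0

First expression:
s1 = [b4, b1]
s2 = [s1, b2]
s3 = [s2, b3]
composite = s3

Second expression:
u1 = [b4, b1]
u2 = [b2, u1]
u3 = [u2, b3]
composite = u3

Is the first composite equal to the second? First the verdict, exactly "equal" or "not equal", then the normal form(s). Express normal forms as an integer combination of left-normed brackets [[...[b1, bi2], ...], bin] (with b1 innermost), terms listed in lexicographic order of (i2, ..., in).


The first composite normalizes to -[[[b1, b4], b2], b3]
The second composite normalizes to [[[b1, b4], b2], b3]
Distinct normal forms: not equal.

not equal — first -[[[b1, b4], b2], b3], second [[[b1, b4], b2], b3]


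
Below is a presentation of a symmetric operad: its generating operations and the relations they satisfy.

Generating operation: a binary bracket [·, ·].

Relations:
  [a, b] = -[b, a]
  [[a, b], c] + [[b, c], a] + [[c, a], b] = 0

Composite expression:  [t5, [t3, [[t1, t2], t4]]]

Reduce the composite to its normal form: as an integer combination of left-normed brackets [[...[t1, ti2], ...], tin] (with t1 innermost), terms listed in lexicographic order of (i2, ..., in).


Left-normed coefficients sit on the t1-initial expansion words.
Composite bracket: [t5, [t3, [[t1, t2], t4]]]
Each bracket splits as ab - ba, giving 16 signed words (2^4 = 16).
Words beginning with t1 determine it all:
  t1t2t4t3t5 appears with sign +1, giving the term +[[[[t1, t2], t4], t3], t5]

[[[[t1, t2], t4], t3], t5]


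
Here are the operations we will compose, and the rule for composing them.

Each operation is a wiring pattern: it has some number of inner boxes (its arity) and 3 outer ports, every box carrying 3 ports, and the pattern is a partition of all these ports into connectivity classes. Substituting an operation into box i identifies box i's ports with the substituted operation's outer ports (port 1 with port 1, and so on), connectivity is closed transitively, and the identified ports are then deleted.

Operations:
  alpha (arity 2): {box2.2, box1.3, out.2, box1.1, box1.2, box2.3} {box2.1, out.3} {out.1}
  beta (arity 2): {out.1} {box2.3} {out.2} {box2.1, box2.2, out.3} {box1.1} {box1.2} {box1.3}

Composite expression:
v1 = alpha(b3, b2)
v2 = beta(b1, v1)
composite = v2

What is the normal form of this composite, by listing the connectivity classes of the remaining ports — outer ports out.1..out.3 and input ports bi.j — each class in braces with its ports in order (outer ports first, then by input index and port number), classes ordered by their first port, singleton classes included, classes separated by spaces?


{out.1} {out.2} {out.3, b2.2, b2.3, b3.1, b3.2, b3.3} {b1.1} {b1.2} {b1.3} {b2.1}

Two ports join when wires chain via beta-identified ports.
stage alpha: inputs (b3, b2), connectivity {out.1} {out.2, b2.2, b2.3, b3.1, b3.2, b3.3} {out.3, b2.1}, out.j its boundary
stage beta: inputs (b1, b3, b2), connectivity {out.1} {out.2} {out.3, b2.2, b2.3, b3.1, b3.2, b3.3} {b1.1} {b1.2} {b1.3} {b2.1}, out.j its boundary


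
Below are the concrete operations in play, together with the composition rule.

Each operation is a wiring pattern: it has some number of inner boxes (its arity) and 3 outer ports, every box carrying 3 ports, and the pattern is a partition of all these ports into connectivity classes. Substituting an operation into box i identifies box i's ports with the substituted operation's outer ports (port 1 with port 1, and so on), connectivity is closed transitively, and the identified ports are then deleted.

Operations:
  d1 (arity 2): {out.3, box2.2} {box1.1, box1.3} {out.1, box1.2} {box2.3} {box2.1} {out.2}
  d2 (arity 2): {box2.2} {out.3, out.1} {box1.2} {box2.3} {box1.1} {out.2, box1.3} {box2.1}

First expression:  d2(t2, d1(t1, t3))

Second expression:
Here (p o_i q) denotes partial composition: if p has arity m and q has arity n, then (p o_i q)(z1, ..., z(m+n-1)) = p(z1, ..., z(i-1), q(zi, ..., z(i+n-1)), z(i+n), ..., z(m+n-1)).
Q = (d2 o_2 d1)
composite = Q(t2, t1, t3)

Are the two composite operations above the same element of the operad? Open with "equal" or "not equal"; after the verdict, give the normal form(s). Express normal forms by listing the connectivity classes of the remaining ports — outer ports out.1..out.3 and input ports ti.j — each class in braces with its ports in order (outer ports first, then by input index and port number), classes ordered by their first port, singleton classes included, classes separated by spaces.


equal; the common form is {out.1, out.3} {out.2, t2.3} {t1.1, t1.3} {t1.2} {t2.1} {t2.2} {t3.1} {t3.2} {t3.3}

In normal form, the first expression is {out.1, out.3} {out.2, t2.3} {t1.1, t1.3} {t1.2} {t2.1} {t2.2} {t3.1} {t3.2} {t3.3}
In normal form, the second expression is {out.1, out.3} {out.2, t2.3} {t1.1, t1.3} {t1.2} {t2.1} {t2.2} {t3.1} {t3.2} {t3.3}
One common form — equal.


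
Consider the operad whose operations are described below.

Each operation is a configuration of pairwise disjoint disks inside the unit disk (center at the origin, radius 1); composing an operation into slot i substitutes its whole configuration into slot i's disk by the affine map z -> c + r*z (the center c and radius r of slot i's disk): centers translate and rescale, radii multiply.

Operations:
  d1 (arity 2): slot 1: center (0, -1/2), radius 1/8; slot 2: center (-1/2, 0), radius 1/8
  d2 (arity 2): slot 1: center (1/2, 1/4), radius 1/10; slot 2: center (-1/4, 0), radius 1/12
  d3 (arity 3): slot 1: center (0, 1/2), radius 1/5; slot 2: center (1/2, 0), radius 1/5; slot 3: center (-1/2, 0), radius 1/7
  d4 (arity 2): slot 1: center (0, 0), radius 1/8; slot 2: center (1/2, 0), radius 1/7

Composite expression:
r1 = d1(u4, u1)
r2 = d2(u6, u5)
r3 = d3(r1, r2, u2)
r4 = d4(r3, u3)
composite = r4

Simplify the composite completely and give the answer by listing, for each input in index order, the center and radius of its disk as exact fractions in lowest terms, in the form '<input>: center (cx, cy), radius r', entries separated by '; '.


u1: center (-1/80, 1/16), radius 1/320; u2: center (-1/16, 0), radius 1/56; u3: center (1/2, 0), radius 1/7; u4: center (0, 1/20), radius 1/320; u5: center (9/160, 0), radius 1/480; u6: center (3/40, 1/160), radius 1/400

Each u-disk chains the slot maps above it in d4; radii multiply.
input u4: applying the 3 nested substitutions gives center (0, 1/20), radius 1/320
input u1: applying the 3 nested substitutions gives center (-1/80, 1/16), radius 1/320
input u6: applying the 3 nested substitutions gives center (3/40, 1/160), radius 1/400
input u5: applying the 3 nested substitutions gives center (9/160, 0), radius 1/480
input u2: applying the 2 nested substitutions gives center (-1/16, 0), radius 1/56
input u3: applying the 1 nested substitution gives center (1/2, 0), radius 1/7


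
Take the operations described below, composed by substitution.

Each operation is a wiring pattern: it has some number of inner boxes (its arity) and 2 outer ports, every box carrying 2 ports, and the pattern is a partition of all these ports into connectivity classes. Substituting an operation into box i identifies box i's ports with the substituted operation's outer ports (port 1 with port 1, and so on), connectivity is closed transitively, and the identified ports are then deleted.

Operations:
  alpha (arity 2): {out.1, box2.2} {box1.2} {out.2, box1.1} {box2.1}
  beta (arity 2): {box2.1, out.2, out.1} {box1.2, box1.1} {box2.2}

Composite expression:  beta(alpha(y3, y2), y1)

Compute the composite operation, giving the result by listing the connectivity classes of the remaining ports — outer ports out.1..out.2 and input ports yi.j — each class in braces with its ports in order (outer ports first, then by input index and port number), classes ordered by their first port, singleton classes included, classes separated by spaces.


Treat the ports identified at beta as solder joints: merge, then drop.
after alpha, the pattern on (y3, y2) reads {out.1, y2.2} {out.2, y3.1} {y2.1} {y3.2} (out.j = its outer ports)
after beta, the pattern on (y3, y2, y1) reads {out.1, out.2, y1.1} {y1.2} {y2.1} {y2.2, y3.1} {y3.2} (out.j = its outer ports)

{out.1, out.2, y1.1} {y1.2} {y2.1} {y2.2, y3.1} {y3.2}


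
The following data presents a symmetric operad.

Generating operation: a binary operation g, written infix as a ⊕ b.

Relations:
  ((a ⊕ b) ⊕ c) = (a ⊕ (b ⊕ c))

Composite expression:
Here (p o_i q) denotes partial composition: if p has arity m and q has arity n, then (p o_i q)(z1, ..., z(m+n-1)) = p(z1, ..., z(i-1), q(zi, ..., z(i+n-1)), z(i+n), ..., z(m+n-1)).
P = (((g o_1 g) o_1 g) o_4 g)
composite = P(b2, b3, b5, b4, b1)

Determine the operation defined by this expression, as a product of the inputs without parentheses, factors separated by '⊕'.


b2 ⊕ b3 ⊕ b5 ⊕ b4 ⊕ b1

Key point: g is associative — brackets drop, the b-order remains.
(b2 ⊕ b3) flattens to b2 ⊕ b3
((b2 ⊕ b3) ⊕ b5) flattens to b2 ⊕ b3 ⊕ b5
(b4 ⊕ b1) flattens to b4 ⊕ b1
(((b2 ⊕ b3) ⊕ b5) ⊕ (b4 ⊕ b1)) flattens to b2 ⊕ b3 ⊕ b5 ⊕ b4 ⊕ b1
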